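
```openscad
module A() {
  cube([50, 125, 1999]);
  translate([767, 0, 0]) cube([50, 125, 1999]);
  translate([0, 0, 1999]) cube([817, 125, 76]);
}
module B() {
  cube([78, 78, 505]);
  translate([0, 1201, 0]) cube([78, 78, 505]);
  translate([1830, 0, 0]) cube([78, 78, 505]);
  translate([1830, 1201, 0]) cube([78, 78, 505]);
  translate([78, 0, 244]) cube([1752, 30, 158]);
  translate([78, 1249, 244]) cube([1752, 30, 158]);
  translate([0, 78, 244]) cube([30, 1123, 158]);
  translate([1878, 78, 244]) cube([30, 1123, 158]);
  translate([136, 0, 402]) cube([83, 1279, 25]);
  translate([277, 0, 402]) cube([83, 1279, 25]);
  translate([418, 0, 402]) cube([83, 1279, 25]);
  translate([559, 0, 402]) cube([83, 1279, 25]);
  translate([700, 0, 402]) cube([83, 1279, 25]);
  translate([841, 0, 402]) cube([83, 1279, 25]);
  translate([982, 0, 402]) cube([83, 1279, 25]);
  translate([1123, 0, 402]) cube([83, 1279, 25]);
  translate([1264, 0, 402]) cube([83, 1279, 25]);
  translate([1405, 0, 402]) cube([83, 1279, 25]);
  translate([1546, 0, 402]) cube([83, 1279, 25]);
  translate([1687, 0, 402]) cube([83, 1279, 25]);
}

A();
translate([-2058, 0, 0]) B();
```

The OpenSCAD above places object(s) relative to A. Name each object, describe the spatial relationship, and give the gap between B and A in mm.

The bed frame's nearest face is 150 mm from the door frame's −x face.

A is a door frame. B is a bed frame. The bed frame is on the floor beside the door frame on its −x side. The gap between the bed frame and the door frame is 150 mm.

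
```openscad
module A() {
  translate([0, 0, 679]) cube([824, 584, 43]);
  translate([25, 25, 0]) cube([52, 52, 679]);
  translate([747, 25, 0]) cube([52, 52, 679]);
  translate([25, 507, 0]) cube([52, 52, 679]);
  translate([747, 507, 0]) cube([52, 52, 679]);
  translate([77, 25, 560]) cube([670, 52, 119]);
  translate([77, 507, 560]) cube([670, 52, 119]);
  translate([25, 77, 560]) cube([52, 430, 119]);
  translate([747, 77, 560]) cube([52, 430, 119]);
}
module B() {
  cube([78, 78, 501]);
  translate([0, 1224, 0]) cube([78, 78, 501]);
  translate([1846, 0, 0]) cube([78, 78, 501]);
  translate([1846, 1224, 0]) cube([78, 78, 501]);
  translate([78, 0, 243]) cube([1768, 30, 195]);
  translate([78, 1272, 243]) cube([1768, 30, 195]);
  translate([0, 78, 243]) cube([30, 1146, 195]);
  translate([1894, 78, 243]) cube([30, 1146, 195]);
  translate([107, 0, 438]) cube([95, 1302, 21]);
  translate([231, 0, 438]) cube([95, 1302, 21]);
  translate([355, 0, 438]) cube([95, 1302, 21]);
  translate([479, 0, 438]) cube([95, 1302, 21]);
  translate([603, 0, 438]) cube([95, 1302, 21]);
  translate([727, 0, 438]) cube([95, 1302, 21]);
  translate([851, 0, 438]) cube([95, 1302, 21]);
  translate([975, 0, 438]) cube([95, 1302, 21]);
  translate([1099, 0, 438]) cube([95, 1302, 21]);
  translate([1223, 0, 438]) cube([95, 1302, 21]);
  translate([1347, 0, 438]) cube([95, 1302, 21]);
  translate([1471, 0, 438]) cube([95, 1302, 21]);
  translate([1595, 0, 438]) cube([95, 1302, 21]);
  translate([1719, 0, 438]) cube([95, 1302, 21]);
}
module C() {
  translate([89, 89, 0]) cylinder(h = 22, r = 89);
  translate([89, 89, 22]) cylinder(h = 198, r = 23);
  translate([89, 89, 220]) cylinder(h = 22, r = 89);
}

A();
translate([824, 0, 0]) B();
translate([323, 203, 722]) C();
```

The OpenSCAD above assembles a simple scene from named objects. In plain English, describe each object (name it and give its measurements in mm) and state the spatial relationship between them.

A is a table with a 824×584 mm rectangular top, 43 mm thick, top surface at z = 722 mm, supported by four 52×52 mm square legs, each inset 25 mm from the nearest pair of top edges, running from the floor. Four apron rails, 52 mm thick and 119 mm tall, run between adjacent legs with their top edges flush with the underside of the top and their outer faces flush with the legs' outer faces.

B is a bed frame 1924 mm long (x) by 1302 mm wide (y). Four 78×78 mm corner posts, 501 mm tall, at the corners of the footprint. Four rails of 30 mm thickness and 195 mm height run between adjacent posts with their undersides at z = 243 mm, their outer faces flush with the outside of the frame (the two x-running rails run between the posts' inner faces; the two y-running rails run between the posts' inner faces). 14 slats, each 95 mm wide (x) and 21 mm thick, lie across the top of the two x-running rails, running the full 1302 mm width of the frame in y; the slats are evenly spaced along x between the inner faces of the end posts with equal gaps (rounded down to the nearest mm) at the −x end and between each pair — any rounding remainder accumulates at the +x end.

C is a spool: two coaxial disc flanges of radius 89 mm and thickness 22 mm, joined by a core cylinder of radius 23 mm and height 198 mm. The lower flange rests on z = 0 and the three cylinders share a vertical axis.

The bed frame is against the table's +x side, with their −y faces flush. The spool is on top of the table, centred.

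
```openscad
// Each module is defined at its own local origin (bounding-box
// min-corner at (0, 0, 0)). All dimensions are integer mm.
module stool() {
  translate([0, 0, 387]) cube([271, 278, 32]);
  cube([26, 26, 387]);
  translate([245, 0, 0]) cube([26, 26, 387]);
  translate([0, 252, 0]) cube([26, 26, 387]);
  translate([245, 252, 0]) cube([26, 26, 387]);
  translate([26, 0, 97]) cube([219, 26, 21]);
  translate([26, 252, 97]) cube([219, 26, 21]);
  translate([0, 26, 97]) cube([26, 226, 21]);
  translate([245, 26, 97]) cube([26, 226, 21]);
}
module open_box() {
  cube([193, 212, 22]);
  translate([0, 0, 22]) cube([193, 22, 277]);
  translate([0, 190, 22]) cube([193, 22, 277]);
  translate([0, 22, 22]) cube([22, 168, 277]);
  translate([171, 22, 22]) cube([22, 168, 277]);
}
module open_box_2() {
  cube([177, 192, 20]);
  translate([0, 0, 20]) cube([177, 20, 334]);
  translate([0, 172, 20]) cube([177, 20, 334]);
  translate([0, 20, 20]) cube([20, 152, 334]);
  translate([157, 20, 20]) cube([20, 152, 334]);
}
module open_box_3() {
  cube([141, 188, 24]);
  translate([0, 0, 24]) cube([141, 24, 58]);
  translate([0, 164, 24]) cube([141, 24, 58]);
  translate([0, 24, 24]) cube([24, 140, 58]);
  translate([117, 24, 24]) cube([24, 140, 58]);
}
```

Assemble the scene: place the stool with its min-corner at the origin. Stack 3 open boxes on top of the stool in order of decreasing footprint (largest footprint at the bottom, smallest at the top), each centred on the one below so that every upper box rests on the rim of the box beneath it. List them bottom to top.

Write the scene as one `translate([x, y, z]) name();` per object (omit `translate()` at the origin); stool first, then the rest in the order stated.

stool();
translate([39, 33, 419]) open_box();
translate([47, 43, 718]) open_box_2();
translate([65, 45, 1072]) open_box_3();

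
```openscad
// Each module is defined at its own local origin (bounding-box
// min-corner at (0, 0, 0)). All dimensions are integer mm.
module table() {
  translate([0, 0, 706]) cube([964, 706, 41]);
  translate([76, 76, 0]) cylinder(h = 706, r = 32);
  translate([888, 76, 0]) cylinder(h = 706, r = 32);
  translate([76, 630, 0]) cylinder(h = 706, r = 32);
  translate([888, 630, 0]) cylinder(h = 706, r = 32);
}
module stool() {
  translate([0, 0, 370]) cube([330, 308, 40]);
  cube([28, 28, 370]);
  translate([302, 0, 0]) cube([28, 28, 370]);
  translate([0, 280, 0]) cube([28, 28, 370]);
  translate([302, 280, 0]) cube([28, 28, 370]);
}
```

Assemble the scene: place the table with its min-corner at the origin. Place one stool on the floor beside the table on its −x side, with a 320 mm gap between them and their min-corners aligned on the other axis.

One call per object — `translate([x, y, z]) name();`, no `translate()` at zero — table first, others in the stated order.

table();
translate([-650, 0, 0]) stool();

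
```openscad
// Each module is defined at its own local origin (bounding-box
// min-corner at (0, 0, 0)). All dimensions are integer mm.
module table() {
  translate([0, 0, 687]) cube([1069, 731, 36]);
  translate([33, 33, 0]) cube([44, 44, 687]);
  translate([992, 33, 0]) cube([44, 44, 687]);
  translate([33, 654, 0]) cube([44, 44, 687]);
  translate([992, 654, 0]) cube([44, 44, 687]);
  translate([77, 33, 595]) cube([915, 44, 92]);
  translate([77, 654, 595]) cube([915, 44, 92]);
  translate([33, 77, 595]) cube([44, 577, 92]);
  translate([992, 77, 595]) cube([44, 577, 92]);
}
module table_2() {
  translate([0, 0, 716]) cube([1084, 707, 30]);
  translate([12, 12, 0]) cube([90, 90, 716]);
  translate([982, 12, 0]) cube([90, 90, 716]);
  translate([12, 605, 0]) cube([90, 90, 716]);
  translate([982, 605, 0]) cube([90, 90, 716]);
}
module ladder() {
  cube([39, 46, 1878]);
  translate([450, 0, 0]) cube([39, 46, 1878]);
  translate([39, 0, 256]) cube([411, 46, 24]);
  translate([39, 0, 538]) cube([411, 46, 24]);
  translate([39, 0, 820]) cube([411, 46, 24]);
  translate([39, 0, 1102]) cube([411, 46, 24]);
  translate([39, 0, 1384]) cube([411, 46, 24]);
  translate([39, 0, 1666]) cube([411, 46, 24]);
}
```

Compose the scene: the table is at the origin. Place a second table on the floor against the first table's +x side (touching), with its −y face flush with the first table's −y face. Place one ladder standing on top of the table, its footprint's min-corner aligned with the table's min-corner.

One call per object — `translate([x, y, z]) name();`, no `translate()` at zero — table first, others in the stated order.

table();
translate([1069, 0, 0]) table_2();
translate([0, 0, 723]) ladder();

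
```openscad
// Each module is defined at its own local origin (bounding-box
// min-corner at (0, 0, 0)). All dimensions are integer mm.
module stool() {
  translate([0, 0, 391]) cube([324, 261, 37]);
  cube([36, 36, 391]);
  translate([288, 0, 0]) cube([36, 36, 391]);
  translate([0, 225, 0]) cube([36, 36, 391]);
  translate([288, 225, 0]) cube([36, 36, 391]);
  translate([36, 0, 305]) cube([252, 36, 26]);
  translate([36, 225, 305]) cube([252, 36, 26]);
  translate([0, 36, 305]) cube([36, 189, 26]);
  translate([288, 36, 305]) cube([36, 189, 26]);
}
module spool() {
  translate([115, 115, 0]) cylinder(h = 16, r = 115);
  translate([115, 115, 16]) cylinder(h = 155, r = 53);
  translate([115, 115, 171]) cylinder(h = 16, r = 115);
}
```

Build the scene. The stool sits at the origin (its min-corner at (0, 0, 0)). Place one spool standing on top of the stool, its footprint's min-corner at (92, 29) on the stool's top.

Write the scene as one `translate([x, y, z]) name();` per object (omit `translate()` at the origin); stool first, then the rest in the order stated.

stool();
translate([92, 29, 428]) spool();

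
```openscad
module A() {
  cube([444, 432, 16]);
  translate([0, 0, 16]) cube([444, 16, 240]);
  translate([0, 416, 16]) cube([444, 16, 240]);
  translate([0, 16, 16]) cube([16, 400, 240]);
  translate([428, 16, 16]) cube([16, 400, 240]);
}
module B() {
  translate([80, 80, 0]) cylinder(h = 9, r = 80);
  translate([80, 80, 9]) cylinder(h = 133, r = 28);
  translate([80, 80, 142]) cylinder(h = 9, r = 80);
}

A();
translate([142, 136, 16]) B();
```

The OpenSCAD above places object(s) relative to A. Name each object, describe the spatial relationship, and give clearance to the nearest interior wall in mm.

Clearances: x = 126, y = 120; minimum 120 mm.

A is an open box. B is a spool. The spool sits inside the open box, centred. The clearance to the nearest interior wall is 120 mm.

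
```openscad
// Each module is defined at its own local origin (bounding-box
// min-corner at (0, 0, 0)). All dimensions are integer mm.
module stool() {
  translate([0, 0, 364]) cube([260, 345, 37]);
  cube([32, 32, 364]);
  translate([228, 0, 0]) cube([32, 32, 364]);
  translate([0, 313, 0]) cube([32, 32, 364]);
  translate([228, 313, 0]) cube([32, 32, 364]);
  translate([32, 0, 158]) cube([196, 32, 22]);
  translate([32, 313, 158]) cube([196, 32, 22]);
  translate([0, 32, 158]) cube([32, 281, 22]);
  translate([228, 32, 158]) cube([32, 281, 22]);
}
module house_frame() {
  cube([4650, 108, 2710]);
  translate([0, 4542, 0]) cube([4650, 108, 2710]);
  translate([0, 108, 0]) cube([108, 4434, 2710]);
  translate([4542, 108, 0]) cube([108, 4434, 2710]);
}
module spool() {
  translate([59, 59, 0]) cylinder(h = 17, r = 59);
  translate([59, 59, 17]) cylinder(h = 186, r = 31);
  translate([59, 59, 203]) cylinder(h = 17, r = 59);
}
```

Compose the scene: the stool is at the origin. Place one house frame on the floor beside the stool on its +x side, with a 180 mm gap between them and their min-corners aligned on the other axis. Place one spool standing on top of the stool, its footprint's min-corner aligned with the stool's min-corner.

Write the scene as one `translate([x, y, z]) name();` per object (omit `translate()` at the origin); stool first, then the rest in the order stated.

stool();
translate([440, 0, 0]) house_frame();
translate([0, 0, 401]) spool();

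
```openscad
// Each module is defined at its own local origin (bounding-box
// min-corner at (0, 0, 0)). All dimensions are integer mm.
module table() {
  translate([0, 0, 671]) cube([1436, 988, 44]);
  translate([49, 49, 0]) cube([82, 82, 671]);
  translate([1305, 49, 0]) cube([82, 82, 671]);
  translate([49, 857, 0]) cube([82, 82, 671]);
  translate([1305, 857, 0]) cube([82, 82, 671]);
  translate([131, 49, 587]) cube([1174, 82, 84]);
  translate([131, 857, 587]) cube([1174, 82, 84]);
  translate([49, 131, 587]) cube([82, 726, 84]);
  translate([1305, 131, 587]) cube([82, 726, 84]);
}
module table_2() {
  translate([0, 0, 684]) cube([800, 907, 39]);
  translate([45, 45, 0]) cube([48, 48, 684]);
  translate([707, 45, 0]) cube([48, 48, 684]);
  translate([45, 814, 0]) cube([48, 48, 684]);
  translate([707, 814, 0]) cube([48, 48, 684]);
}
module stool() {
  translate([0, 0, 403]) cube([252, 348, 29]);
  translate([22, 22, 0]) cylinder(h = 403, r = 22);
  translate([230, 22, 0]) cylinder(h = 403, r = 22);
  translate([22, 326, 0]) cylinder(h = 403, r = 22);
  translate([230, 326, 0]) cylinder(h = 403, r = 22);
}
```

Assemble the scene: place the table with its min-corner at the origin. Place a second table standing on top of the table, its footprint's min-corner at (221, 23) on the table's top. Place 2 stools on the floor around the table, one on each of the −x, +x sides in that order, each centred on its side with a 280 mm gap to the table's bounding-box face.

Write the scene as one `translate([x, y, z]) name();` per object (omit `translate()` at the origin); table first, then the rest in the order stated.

table();
translate([221, 23, 715]) table_2();
translate([-532, 320, 0]) stool();
translate([1716, 320, 0]) stool();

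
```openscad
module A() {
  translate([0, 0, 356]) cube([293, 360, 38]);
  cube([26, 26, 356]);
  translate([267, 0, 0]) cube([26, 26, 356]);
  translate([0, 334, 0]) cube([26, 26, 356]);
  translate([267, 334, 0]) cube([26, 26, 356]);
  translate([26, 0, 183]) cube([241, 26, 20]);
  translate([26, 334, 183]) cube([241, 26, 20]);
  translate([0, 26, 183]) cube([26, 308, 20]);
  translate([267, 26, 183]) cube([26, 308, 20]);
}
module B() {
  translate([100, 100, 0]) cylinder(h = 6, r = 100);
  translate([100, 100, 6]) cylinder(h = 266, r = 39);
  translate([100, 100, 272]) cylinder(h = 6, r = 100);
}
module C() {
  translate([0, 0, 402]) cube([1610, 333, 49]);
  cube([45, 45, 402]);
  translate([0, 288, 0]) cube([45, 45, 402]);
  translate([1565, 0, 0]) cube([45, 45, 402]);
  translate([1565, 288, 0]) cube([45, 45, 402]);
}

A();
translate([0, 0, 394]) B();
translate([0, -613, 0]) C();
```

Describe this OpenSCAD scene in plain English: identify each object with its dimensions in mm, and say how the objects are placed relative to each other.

A is a four-legged stool. The seat is a 293×360×38 mm slab whose top surface is at z = 394 mm; four square legs, each 26×26 mm in cross-section, run from the floor (z = 0) to the underside of the seat, each flush with a corner of the seat. Four stretchers, 26 mm wide and 20 mm tall, connect adjacent legs with their undersides at z = 183 mm, each running between the inner faces of the legs it joins and aligned with the legs' outer faces on the other axis.

B is a spool: two coaxial disc flanges of radius 100 mm and thickness 6 mm, joined by a core cylinder of radius 39 mm and height 266 mm. The lower flange rests on z = 0 and the three cylinders share a vertical axis.

C is a long wooden bench with a 1610 mm (x) × 333 mm (y) seat, 49 mm thick, its top surface 451 mm above the floor. Four 45 mm square legs at the seat corners, flush with the edges, run from z = 0 to the seat underside.

The spool is on top of the stool. The bench is on the floor beside the stool on its −y side.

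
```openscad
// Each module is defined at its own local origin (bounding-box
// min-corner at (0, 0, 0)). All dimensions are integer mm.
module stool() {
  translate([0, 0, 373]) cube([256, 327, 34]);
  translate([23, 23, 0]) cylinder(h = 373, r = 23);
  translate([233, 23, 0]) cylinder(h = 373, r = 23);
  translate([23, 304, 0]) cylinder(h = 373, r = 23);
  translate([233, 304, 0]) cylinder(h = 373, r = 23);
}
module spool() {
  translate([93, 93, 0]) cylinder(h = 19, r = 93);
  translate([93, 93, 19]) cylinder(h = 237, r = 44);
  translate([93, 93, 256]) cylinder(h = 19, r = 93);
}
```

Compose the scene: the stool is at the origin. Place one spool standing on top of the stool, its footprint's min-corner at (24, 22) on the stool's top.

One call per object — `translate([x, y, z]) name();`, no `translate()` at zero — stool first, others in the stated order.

stool();
translate([24, 22, 407]) spool();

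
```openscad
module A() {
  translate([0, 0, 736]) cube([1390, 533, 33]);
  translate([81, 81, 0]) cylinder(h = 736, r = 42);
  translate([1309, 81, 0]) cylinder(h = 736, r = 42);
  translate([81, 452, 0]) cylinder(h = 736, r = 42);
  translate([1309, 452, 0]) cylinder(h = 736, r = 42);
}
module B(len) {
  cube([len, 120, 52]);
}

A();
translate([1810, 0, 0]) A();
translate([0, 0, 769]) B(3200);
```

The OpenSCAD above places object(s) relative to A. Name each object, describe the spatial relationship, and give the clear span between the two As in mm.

Second table starts at x = 1810; first ends at x = 1390; clear span = 1810 − 1390 = 420 mm.

A is a table. B is a beam. A beam spans the tops of two tables. The clear span between the two tables is 420 mm.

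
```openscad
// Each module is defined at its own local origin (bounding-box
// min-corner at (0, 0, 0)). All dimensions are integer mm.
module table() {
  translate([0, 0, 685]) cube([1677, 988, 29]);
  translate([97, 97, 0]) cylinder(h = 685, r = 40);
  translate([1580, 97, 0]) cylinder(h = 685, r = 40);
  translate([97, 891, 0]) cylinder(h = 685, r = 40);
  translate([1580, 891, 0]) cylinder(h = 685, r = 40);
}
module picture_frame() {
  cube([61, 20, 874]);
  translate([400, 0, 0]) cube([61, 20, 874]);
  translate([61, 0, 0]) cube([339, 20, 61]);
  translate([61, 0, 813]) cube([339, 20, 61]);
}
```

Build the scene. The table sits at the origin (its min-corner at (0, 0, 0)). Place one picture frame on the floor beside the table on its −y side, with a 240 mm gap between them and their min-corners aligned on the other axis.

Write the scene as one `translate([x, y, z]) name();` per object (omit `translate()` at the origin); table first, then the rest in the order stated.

table();
translate([0, -260, 0]) picture_frame();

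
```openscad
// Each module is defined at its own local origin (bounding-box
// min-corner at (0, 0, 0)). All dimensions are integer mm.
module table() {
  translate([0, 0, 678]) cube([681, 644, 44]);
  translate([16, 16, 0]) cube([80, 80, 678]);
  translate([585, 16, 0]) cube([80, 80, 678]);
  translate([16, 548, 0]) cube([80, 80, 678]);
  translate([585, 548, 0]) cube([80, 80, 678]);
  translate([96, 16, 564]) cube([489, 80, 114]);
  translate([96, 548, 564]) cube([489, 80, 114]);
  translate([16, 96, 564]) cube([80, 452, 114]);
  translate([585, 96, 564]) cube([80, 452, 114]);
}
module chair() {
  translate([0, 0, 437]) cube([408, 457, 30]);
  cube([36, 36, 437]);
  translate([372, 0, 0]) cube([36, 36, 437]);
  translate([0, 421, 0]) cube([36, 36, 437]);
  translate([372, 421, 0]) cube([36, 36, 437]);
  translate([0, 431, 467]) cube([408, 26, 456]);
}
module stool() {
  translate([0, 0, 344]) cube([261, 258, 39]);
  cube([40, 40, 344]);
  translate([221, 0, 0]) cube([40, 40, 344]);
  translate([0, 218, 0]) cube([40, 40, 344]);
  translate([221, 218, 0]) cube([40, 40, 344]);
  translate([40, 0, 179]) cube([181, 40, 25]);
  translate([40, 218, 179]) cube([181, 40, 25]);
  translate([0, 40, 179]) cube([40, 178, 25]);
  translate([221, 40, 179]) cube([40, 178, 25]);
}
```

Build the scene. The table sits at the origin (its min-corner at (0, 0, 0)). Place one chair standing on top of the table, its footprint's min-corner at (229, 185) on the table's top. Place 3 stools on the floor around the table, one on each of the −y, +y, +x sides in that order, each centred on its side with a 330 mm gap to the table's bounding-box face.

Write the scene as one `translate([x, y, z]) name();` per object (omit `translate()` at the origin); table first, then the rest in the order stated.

table();
translate([229, 185, 722]) chair();
translate([210, -588, 0]) stool();
translate([210, 974, 0]) stool();
translate([1011, 193, 0]) stool();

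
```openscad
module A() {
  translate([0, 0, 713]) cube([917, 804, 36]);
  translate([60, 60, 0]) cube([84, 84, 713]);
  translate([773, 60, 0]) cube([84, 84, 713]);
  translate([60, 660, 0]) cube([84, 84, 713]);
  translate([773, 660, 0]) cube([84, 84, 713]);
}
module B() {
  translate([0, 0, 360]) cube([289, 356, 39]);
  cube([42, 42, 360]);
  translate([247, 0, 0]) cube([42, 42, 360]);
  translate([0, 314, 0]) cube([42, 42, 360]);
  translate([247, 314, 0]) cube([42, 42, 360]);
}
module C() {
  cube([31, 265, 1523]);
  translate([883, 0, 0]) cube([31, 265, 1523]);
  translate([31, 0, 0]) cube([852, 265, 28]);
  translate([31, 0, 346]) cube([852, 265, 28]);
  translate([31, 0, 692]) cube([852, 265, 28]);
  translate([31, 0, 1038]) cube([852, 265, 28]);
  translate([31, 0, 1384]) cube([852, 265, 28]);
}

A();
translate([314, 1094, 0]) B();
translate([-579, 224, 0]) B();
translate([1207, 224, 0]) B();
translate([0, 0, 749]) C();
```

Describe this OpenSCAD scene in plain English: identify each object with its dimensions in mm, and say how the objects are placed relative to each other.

A is a table: top 917 mm (x) × 804 mm (y), 36 mm thick, upper face at z = 749 mm, on four 84×84 mm square legs, each inset 60 mm from the nearest pair of top edges, running from z = 0 to the bottom of the top.

B is a four-legged stool. The seat is a 289×356×39 mm slab whose top surface is at z = 399 mm; four square legs, each 42×42 mm in cross-section, run from the floor (z = 0) to the underside of the seat, each flush with a corner of the seat.

C is a bookshelf 914 mm wide overall, 265 mm deep and 1523 mm tall. The two sides are 31 mm thick vertical panels. 5 horizontal shelves of 28 mm thickness span between the inner faces of the sides; the lowest shelf sits on the floor and shelves are stacked with a clear vertical gap of 318 mm between each pair.

Three stools sit around the table at the +y, −x, +x sides. The bookshelf is on top of the table.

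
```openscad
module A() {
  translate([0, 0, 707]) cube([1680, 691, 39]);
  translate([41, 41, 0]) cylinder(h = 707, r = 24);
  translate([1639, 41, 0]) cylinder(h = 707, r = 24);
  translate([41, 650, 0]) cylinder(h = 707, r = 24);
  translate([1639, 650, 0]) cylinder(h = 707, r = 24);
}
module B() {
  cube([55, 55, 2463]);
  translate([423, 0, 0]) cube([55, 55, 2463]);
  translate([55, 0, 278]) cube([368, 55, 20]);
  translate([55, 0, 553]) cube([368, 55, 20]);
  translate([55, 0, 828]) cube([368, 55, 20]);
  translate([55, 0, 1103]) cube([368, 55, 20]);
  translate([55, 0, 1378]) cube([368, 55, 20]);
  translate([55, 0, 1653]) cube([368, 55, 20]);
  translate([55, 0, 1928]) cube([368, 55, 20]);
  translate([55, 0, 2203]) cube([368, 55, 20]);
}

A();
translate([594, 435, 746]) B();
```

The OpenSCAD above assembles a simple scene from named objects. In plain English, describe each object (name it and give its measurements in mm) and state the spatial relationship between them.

A is a table with a 1680×691 mm rectangular top, 39 mm thick, top surface at z = 746 mm, supported by four round legs of 48 mm diameter, each leg's bounding box inset 17 mm from the nearest pair of top edges, running from the floor.

B is a wooden ladder with two side rails of 55×55 mm section and 2463 mm height, set 478 mm apart overall. Between them run 8 rectangular rungs (55 mm deep, 20 mm thick), front faces flush with the rails' −y face. The bottom of the first rung is 278 mm above the floor and each subsequent rung is 275 mm higher than the one below.

The ladder is on top of the table.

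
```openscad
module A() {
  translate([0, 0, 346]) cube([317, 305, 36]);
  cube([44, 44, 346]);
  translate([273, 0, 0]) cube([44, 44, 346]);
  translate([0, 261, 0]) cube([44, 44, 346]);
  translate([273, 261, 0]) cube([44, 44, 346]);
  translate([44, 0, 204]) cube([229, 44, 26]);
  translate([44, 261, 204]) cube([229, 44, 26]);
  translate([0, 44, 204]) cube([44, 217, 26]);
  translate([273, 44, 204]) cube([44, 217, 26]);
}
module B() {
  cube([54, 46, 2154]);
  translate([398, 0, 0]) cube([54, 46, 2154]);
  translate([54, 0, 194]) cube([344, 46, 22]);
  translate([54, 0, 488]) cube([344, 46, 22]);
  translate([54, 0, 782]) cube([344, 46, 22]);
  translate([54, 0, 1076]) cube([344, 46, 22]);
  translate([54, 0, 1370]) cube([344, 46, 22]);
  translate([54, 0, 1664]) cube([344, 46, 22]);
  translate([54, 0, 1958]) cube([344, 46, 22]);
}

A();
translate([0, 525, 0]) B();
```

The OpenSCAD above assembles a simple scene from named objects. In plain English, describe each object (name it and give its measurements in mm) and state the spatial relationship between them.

A is a four-legged stool. The seat is a 317×305×36 mm slab whose top surface is at z = 382 mm; four square legs, each 44×44 mm in cross-section, run from the floor (z = 0) to the underside of the seat, each flush with a corner of the seat. Four stretchers, 44 mm wide and 26 mm tall, connect adjacent legs with their undersides at z = 204 mm, each running between the inner faces of the legs it joins and aligned with the legs' outer faces on the other axis.

B is a straight ladder. Two 54×46 mm vertical rails, 2154 mm tall, stand 452 mm apart (outside-to-outside) with their front faces coplanar on the −y side. 7 rungs, each 46 mm deep and 22 mm tall, span between the inner faces of the rails, front faces flush with the rails. The lowest rung's underside is at z = 194 mm and rungs are spaced 294 mm apart (underside to underside).

The ladder is on the floor beside the stool on its +y side.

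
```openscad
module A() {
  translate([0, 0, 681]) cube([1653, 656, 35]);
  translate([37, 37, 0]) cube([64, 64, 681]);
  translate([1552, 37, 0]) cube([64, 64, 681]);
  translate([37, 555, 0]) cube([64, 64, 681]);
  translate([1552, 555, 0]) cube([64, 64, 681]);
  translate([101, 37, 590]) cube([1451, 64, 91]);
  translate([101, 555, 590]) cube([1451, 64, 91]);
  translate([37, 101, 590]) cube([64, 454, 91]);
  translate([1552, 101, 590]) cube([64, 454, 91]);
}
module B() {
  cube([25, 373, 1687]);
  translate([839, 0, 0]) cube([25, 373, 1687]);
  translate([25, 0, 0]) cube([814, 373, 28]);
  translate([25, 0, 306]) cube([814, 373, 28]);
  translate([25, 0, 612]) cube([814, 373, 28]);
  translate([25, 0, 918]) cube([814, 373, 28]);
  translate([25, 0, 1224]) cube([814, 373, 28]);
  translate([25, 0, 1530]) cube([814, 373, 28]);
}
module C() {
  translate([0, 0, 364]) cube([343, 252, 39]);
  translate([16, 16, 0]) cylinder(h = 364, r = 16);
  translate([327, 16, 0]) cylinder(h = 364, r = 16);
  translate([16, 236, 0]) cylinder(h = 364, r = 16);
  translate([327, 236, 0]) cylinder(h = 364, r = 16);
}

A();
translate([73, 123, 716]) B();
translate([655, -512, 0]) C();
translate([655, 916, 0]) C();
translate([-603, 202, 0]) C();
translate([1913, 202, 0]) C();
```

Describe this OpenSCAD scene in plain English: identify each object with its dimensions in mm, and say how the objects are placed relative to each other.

A is a table: top 1653 mm (x) × 656 mm (y), 35 mm thick, upper face at z = 716 mm, on four 64×64 mm square legs, each inset 37 mm from the nearest pair of top edges, running from z = 0 to the bottom of the top. Four apron rails, 64 mm thick and 91 mm tall, run between adjacent legs with their top edges flush with the underside of the top and their outer faces flush with the legs' outer faces.

B is a bookshelf 864 mm wide overall, 373 mm deep and 1687 mm tall. The two sides are 25 mm thick vertical panels. 6 horizontal shelves of 28 mm thickness span between the inner faces of the sides; the lowest shelf sits on the floor and shelves are stacked with a clear vertical gap of 278 mm between each pair.

C is a simple wooden stool: a rectangular seat 343 mm (x) by 252 mm (y), 39 mm thick, top face at z = 403 mm, on four round legs, each 32 mm in diameter. The legs rest on z = 0, each leg's axis is inset half a diameter from the nearest pair of seat edges (so the leg's bounding box is flush with the corner).

The bookshelf is on top of the table. Four stools sit around the table at the −y, +y, −x, +x sides.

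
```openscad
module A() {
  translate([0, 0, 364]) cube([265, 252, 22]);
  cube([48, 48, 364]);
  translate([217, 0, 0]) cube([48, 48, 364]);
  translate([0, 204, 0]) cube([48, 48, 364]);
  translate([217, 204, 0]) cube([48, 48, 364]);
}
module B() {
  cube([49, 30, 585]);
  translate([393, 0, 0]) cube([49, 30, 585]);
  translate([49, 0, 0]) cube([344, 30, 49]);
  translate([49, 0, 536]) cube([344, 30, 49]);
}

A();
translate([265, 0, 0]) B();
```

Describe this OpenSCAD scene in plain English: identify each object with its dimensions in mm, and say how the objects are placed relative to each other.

A is a four-legged stool. The seat is 265×252 mm, 22 mm thick, top at z = 386 mm. It stands on four square legs, each 48×48 mm in cross-section, from z = 0 to the seat underside, each flush with a corner of the seat.

B is a rectangular picture frame lying in the x–z plane (depth along y). The opening is 344 mm wide (x) by 487 mm tall (z), surrounded by a border 49 mm wide on all four sides. The frame is 30 mm deep and is made of two full-height vertical stiles with two horizontal rails fitted between them.

The picture frame is against the stool's +x side, with their −y faces flush.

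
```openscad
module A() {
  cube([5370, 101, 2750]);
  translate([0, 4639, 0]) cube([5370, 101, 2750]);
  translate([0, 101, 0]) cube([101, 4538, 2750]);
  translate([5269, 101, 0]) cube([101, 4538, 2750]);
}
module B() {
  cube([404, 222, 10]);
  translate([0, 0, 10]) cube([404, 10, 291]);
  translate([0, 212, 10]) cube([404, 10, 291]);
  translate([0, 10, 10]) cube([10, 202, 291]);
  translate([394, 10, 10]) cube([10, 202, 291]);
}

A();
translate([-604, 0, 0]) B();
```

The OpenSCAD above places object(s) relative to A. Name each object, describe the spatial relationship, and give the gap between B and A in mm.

The open box's nearest face is 200 mm from the house frame's −x face.

A is a house frame. B is an open box. The open box is on the floor beside the house frame on its −x side. The gap between the open box and the house frame is 200 mm.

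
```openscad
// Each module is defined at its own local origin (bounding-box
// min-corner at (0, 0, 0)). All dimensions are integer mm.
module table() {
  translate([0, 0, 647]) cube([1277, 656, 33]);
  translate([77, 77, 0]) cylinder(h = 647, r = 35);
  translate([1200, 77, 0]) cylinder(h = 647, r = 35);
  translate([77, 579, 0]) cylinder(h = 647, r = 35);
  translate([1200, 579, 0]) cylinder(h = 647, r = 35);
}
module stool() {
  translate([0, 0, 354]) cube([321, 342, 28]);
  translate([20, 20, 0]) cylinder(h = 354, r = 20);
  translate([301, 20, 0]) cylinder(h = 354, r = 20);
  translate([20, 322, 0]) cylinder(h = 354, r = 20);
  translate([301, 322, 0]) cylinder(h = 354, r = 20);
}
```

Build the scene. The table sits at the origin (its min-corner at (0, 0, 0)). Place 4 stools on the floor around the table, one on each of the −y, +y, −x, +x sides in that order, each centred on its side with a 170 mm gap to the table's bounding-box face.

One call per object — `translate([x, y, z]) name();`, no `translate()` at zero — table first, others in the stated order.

table();
translate([478, -512, 0]) stool();
translate([478, 826, 0]) stool();
translate([-491, 157, 0]) stool();
translate([1447, 157, 0]) stool();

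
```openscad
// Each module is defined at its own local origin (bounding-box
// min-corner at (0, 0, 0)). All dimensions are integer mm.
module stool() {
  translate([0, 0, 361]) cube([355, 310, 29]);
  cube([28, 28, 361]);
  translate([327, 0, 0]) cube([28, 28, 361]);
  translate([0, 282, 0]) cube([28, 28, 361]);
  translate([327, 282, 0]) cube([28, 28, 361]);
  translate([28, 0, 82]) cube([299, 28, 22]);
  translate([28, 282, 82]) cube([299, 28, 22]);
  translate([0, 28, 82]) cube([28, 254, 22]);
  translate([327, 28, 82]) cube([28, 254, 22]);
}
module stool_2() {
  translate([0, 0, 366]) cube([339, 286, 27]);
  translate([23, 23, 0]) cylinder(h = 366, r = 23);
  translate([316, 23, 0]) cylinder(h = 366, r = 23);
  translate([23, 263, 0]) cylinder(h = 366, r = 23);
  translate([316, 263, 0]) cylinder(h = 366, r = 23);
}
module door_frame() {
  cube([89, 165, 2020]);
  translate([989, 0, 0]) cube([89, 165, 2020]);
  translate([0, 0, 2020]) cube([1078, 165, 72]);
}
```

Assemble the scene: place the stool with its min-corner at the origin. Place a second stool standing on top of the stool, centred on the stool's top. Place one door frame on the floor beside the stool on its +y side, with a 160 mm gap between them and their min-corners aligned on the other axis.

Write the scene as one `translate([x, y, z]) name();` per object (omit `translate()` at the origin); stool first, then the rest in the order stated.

stool();
translate([8, 12, 390]) stool_2();
translate([0, 470, 0]) door_frame();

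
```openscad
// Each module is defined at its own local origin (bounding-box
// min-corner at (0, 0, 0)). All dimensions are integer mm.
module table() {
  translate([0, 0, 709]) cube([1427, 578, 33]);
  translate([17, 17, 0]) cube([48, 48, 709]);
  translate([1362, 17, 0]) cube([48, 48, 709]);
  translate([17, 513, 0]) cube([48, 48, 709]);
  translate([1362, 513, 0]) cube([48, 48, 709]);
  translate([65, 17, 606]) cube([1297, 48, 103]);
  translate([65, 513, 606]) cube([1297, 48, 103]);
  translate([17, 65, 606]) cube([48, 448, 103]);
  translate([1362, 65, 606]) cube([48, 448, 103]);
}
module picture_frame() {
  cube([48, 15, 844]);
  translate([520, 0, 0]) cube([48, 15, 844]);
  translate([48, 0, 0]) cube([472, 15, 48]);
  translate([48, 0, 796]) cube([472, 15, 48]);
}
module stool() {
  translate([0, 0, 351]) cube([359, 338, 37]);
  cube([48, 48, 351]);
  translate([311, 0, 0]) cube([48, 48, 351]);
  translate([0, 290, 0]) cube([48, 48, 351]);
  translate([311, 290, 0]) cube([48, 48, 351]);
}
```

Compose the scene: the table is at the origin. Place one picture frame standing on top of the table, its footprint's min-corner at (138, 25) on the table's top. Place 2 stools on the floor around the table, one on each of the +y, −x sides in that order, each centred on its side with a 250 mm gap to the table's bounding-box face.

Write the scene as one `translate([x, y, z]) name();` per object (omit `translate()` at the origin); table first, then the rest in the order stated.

table();
translate([138, 25, 742]) picture_frame();
translate([534, 828, 0]) stool();
translate([-609, 120, 0]) stool();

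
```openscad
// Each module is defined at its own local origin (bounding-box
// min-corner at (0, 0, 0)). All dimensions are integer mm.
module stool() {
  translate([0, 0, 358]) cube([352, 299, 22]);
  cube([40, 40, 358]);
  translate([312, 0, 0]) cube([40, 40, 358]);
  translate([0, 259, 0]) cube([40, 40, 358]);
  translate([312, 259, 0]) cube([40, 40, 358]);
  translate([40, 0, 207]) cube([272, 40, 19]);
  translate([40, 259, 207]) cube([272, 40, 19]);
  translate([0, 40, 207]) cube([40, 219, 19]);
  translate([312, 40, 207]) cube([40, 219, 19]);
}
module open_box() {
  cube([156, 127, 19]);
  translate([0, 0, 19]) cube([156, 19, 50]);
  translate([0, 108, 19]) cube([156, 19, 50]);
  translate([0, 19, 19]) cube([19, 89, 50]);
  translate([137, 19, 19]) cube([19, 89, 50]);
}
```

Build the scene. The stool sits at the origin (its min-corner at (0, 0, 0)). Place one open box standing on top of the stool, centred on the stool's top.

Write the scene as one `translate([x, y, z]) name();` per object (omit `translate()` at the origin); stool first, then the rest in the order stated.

stool();
translate([98, 86, 380]) open_box();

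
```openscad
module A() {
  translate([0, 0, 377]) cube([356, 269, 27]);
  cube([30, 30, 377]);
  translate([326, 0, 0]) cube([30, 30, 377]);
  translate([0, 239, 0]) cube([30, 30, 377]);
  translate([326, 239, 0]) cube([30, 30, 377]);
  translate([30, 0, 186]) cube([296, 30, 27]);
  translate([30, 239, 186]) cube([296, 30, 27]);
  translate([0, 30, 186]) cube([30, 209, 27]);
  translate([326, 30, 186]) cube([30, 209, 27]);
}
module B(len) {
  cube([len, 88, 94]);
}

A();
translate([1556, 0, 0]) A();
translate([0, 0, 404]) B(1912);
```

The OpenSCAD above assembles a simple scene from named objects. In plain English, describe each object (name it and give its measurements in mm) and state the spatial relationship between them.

A is a four-legged stool. The seat is 356×269 mm, 27 mm thick, top at z = 404 mm. It stands on four square legs, each 30×30 mm in cross-section, from z = 0 to the seat underside, each flush with a corner of the seat. Four stretchers, 30 mm wide and 27 mm tall, connect adjacent legs with their undersides at z = 186 mm, each running between the inner faces of the legs it joins and aligned with the legs' outer faces on the other axis.

B is a rectangular beam 1912 mm long (x), 88 mm deep (y), 94 mm thick (z).

The beam spans the tops of two stools placed 1200 mm apart, resting at z = 404 mm.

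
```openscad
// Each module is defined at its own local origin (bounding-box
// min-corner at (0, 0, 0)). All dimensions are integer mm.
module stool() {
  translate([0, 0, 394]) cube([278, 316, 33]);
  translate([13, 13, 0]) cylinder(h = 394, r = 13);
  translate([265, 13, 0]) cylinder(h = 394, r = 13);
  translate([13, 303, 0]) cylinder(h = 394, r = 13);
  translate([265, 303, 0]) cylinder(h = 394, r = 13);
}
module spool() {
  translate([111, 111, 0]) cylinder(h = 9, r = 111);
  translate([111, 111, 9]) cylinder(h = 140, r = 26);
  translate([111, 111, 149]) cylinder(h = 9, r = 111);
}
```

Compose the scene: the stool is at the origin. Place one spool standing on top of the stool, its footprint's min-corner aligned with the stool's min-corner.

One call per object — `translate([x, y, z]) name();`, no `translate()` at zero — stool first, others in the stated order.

stool();
translate([0, 0, 427]) spool();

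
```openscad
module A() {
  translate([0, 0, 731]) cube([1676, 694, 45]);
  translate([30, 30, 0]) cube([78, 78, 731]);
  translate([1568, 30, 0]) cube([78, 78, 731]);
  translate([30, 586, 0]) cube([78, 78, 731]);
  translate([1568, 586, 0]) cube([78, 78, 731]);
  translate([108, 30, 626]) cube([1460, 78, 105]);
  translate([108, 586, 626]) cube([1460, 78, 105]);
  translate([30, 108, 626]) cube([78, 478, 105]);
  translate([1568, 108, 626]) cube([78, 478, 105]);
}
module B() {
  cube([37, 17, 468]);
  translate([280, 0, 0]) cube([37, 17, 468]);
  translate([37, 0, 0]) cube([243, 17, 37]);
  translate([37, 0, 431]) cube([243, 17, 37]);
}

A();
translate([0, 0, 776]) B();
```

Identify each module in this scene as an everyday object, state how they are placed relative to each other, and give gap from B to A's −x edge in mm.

The picture frame's min-x is at 0; the table's min-x is 0; gap = 0 mm.

A is a table. B is a picture frame. The picture frame is on top of the table. The gap from the picture frame to the table's −x edge is 0 mm.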